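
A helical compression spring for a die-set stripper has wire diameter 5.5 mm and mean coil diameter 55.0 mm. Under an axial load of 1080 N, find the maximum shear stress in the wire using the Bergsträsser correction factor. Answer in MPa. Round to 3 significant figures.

Spring index C = D/d = 55.0/5.5 = 10.0000
K_B = (4C+2)/(4C−3) = 42.000/37.000 = 1.1351
τ₀ = 8FD/(πd³) = 8·1080·55.0/(π·5.5³) = 475200/522.68 = 909.16 MPa
τ_max = K·τ₀ = 1.1351 × 909.16 = 1032 MPa

1030 MPa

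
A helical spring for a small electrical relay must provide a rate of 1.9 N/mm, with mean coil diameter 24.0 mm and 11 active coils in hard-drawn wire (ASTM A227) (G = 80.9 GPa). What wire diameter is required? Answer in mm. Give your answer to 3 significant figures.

d = (8D³N_a·k / G)^(1/4) = (8·24.0³·11·1.9 / (80.9×10³))^0.25
  = (28.571)^0.25 = 2.3120 mm

2.31 mm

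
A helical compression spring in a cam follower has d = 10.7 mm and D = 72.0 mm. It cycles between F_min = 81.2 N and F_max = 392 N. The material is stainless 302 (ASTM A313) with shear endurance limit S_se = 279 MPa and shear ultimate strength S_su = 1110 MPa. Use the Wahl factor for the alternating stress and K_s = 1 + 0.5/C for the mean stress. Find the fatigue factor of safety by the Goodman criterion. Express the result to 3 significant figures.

C = D/d = 72.0/10.7 = 6.7290; K_W = (4C−1)/(4C−4)+0.615/C = 1.2223; K_s = 1+0.5/C = 1.0743
F_a = (F_max−F_min)/2 = 155.4 N; F_m = (F_max+F_min)/2 = 236.6 N
τ_a = K_W·8F_aD/(πd³) = 1.2223 × 23.258 = 28.428 MPa
τ_m = K_s·8F_mD/(πd³) = 1.0743 × 35.411 = 38.042 MPa
Goodman: 1/n_f = τ_a/S_se + τ_m/S_su = 28.428/279 + 38.042/1110 = 0.10189 + 0.03427 = 0.13617
n_f = 1/0.13617 = 7.344

7.34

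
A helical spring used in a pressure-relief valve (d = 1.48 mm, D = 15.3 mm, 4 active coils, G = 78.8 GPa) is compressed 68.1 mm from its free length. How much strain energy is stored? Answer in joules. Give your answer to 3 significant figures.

7.65 J

k = Gd⁴/(8D³N_a) = (78.8×10³)(1.48⁴)/(8·15.3³·4) = 3.2987 N/mm
U = ½kδ² = 0.5 × 3.2987 × 68.1² = 7649.1 N·mm = 7.6491 J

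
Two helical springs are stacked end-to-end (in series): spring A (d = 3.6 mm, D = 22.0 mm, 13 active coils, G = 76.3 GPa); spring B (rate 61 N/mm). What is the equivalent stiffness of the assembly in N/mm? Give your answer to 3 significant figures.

k_A = Gd⁴/(8D³N_a) = (76.3×10³)(3.6⁴)/(8·22.0³·13) = 11.573 N/mm
Series: 1/k_eq = 1/11.573 + 1/61 = 0.1028; k_eq = 9.7272 N/mm

9.73 N/mm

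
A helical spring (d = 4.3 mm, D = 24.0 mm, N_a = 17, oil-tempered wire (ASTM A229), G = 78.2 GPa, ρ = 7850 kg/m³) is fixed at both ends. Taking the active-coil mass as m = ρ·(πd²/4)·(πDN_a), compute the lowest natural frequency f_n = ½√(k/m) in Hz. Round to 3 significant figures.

k = Gd⁴/(8D³N_a) = (78.2×10³)(4.3⁴)/(8·24.0³·17) = 14.22 N/mm = 14220 N/m
Wire length L = πDN_a = π·24.0·17 = 1281.8 mm
m = ρ·(πd²/4)·L = 7850 × 14.522×10⁻⁶ m² × 1.2818 m = 0.14612 kg
f_n = ½√(k/m) = 0.5·√(14220/0.14612) = 0.5·√(97320) = 155.98 Hz

156 Hz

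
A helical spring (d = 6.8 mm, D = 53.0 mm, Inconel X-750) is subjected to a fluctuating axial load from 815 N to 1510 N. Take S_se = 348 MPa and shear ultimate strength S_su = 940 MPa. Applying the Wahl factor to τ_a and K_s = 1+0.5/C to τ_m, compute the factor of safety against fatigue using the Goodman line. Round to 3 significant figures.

C = D/d = 53.0/6.8 = 7.7941; K_W = (4C−1)/(4C−4)+0.615/C = 1.1893; K_s = 1+0.5/C = 1.0642
F_a = (F_max−F_min)/2 = 347.5 N; F_m = (F_max+F_min)/2 = 1162.5 N
τ_a = K_W·8F_aD/(πd³) = 1.1893 × 149.16 = 177.39 MPa
τ_m = K_s·8F_mD/(πd³) = 1.0642 × 498.98 = 530.99 MPa
Goodman: 1/n_f = τ_a/S_se + τ_m/S_su = 177.39/348 + 530.99/940 = 0.50975 + 0.56488 = 1.0746
n_f = 1/1.0746 = 0.9306

0.931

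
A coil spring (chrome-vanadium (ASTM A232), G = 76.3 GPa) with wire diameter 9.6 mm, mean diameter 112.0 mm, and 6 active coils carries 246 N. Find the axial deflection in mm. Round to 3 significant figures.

25.6 mm

k = Gd⁴/(8D³N_a) = (76.3×10³)(9.6⁴)/(8·112.0³·6) = 9.6098 N/mm
δ = F/k = 246 / 9.6098 = 25.599 mm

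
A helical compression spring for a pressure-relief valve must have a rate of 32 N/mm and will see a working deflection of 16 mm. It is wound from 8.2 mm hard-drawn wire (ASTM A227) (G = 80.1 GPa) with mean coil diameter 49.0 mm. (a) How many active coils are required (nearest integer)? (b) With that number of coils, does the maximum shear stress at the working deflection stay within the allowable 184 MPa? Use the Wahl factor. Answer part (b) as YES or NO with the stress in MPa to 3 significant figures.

N_a = Gd⁴/(8D³k) = (80.1×10³)(8.2⁴)/(8·49.0³·32) = 12.02 → N_a = 12
Actual rate k = Gd⁴/(8D³·12) = 32.065 N/mm
Working load F = kδ = 32.065·16 = 513.04 N
C = 49.0/8.2 = 5.9756; K_W = (4C−1)/(4C−4)+0.615/C = 1.2537
τ_max = K_W·8FD/(πd³) = 1.2537·116.1 = 145.55 MPa
τ_max ≤ 184 MPa → acceptable

(a) 12 coils; (b) YES, τ_max = 146 MPa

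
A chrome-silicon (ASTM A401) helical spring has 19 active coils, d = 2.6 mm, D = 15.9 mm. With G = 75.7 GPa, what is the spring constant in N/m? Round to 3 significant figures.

k = Gd⁴/(8D³N_a) = (75.7×10³ × 2.6⁴) / (8 × 15.9³ × 19)
  = 3.45931e+06 / 610991 = 5.6618 N/mm = 5661.8 N/m

5660 N/m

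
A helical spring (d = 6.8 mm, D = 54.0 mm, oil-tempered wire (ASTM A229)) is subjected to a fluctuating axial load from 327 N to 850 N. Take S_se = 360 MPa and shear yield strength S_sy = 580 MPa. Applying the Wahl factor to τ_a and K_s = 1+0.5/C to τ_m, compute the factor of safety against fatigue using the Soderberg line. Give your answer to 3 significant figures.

1.18

C = D/d = 54.0/6.8 = 7.9412; K_W = (4C−1)/(4C−4)+0.615/C = 1.1855; K_s = 1+0.5/C = 1.0630
F_a = (F_max−F_min)/2 = 261.5 N; F_m = (F_max+F_min)/2 = 588.5 N
τ_a = K_W·8F_aD/(πd³) = 1.1855 × 114.36 = 135.57 MPa
τ_m = K_s·8F_mD/(πd³) = 1.0630 × 257.37 = 273.57 MPa
Soderberg: 1/n_f = τ_a/S_se + τ_m/S_sy = 135.57/360 + 273.57/580 = 0.37660 + 0.47168 = 0.84827
n_f = 1/0.84827 = 1.179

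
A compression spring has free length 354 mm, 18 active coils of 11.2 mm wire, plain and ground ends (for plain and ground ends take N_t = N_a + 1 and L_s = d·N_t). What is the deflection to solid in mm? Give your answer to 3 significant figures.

N_t = 19; L_s = 11.2·19 = 212.8 mm
δ_solid = L₀ − L_s = 354 − 212.8 = 141.2 mm

141 mm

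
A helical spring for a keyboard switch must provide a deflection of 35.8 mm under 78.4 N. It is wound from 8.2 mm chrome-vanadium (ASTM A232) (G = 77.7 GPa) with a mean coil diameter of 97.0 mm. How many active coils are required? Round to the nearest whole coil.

22

Required rate k = F/δ = 78.4/35.8 = 2.1899 N/mm
N_a = Gd⁴/(8D³k) = (77.7×10³ × 8.2⁴)/(8 × 97.0³ × 2.1899)
    = 3.51299e+08 / 1.59896e+07 = 21.97 → 22 coils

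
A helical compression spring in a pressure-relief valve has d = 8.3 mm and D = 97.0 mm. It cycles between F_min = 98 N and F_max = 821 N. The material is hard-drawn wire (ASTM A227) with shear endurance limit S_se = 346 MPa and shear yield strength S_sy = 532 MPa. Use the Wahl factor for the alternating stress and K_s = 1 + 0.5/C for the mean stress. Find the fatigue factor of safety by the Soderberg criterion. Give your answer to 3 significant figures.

1.12

C = D/d = 97.0/8.3 = 11.6867; K_W = (4C−1)/(4C−4)+0.615/C = 1.1228; K_s = 1+0.5/C = 1.0428
F_a = (F_max−F_min)/2 = 361.5 N; F_m = (F_max+F_min)/2 = 459.5 N
τ_a = K_W·8F_aD/(πd³) = 1.1228 × 156.17 = 175.34 MPa
τ_m = K_s·8F_mD/(πd³) = 1.0428 × 198.5 = 206.99 MPa
Soderberg: 1/n_f = τ_a/S_se + τ_m/S_sy = 175.34/346 + 206.99/532 = 0.50677 + 0.38909 = 0.89586
n_f = 1/0.89586 = 1.116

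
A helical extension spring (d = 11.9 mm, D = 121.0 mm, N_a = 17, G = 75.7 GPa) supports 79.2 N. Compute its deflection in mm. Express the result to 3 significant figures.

k = Gd⁴/(8D³N_a) = (75.7×10³)(11.9⁴)/(8·121.0³·17) = 6.3007 N/mm
δ = F/k = 79.2 / 6.3007 = 12.57 mm

12.6 mm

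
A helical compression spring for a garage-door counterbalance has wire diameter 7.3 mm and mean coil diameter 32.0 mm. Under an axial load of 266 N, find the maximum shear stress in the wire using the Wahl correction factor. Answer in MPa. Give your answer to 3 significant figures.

Spring index C = D/d = 32.0/7.3 = 4.3836
K_W = (4C−1)/(4C−4) + 0.615/C = 16.534/13.534 + 0.1403 = 1.3620
τ₀ = 8FD/(πd³) = 8·266·32.0/(π·7.3³) = 68096/1222.1 = 55.719 MPa
τ_max = K·τ₀ = 1.3620 × 55.719 = 75.887 MPa

75.9 MPa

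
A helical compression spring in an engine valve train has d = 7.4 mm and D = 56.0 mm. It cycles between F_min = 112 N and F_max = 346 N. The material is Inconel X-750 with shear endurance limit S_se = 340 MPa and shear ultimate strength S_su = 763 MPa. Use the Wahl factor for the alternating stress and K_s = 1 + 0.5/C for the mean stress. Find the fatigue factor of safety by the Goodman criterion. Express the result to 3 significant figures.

3.89

C = D/d = 56.0/7.4 = 7.5676; K_W = (4C−1)/(4C−4)+0.615/C = 1.1955; K_s = 1+0.5/C = 1.0661
F_a = (F_max−F_min)/2 = 117 N; F_m = (F_max+F_min)/2 = 229 N
τ_a = K_W·8F_aD/(πd³) = 1.1955 × 41.174 = 49.222 MPa
τ_m = K_s·8F_mD/(πd³) = 1.0661 × 80.588 = 85.912 MPa
Goodman: 1/n_f = τ_a/S_se + τ_m/S_su = 49.222/340 + 85.912/763 = 0.14477 + 0.11260 = 0.25737
n_f = 1/0.25737 = 3.885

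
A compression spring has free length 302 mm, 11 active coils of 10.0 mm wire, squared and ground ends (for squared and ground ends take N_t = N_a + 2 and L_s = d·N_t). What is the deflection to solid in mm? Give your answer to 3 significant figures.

172 mm

N_t = 13; L_s = 10.0·13 = 130 mm
δ_solid = L₀ − L_s = 302 − 130 = 172 mm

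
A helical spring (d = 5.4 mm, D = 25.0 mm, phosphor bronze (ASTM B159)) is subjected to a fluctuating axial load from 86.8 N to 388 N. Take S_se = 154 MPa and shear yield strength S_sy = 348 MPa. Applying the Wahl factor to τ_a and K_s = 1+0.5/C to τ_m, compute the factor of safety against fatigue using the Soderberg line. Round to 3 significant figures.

1.20

C = D/d = 25.0/5.4 = 4.6296; K_W = (4C−1)/(4C−4)+0.615/C = 1.3395; K_s = 1+0.5/C = 1.1080
F_a = (F_max−F_min)/2 = 150.6 N; F_m = (F_max+F_min)/2 = 237.4 N
τ_a = K_W·8F_aD/(πd³) = 1.3395 × 60.887 = 81.556 MPa
τ_m = K_s·8F_mD/(πd³) = 1.1080 × 95.98 = 106.35 MPa
Soderberg: 1/n_f = τ_a/S_se + τ_m/S_sy = 81.556/154 + 106.35/348 = 0.52959 + 0.30559 = 0.83518
n_f = 1/0.83518 = 1.197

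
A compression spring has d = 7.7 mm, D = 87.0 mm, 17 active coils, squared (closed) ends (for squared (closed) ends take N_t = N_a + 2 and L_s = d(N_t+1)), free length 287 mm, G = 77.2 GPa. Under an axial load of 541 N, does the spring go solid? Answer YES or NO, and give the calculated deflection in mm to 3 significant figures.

k = Gd⁴/(8D³N_a) = (77.2×10³)(7.7⁴)/(8·87.0³·17) = 3.0303 N/mm
N_t = 19; L_s = 7.7·20 = 154 mm; δ_solid = L₀ − L_s = 287 − 154 = 133 mm
δ = F/k = 541/3.0303 = 178.53 mm
δ ≥ δ_solid → spring goes solid

YES, δ = 179 mm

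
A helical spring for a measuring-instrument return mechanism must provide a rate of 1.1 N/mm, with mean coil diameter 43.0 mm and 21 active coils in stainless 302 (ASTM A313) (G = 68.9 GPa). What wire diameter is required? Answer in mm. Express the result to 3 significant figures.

d = (8D³N_a·k / G)^(1/4) = (8·43.0³·21·1.1 / (68.9×10³))^0.25
  = (213.25)^0.25 = 3.8214 mm

3.82 mm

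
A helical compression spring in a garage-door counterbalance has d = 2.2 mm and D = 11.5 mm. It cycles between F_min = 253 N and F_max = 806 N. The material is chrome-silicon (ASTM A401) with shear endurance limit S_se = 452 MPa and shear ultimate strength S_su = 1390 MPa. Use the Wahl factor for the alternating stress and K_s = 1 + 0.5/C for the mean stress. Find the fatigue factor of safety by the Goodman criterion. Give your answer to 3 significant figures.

C = D/d = 11.5/2.2 = 5.2273; K_W = (4C−1)/(4C−4)+0.615/C = 1.2951; K_s = 1+0.5/C = 1.0957
F_a = (F_max−F_min)/2 = 276.5 N; F_m = (F_max+F_min)/2 = 529.5 N
τ_a = K_W·8F_aD/(πd³) = 1.2951 × 760.44 = 984.82 MPa
τ_m = K_s·8F_mD/(πd³) = 1.0957 × 1456.2 = 1595.5 MPa
Goodman: 1/n_f = τ_a/S_se + τ_m/S_su = 984.82/452 + 1595.5/1390 = 2.17882 + 1.14787 = 3.3267
n_f = 1/3.3267 = 0.3006

0.301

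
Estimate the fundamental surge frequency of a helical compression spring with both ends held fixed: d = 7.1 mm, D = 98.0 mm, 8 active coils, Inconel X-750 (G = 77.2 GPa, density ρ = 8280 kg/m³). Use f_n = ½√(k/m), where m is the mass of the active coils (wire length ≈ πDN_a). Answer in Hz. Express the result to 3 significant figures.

31.8 Hz

k = Gd⁴/(8D³N_a) = (77.2×10³)(7.1⁴)/(8·98.0³·8) = 3.2568 N/mm = 3256.8 N/m
Wire length L = πDN_a = π·98.0·8 = 2463 mm
m = ρ·(πd²/4)·L = 8280 × 39.592×10⁻⁶ m² × 2.463 m = 0.80743 kg
f_n = ½√(k/m) = 0.5·√(3256.8/0.80743) = 0.5·√(4033.6) = 31.755 Hz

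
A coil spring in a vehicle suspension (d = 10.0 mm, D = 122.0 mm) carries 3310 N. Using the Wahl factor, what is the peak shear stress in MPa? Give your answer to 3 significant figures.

Spring index C = D/d = 122.0/10.0 = 12.2000
K_W = (4C−1)/(4C−4) + 0.615/C = 47.800/44.800 + 0.0504 = 1.1174
τ₀ = 8FD/(πd³) = 8·3310·122.0/(π·10.0³) = 3.23056e+06/3141.6 = 1028.3 MPa
τ_max = K·τ₀ = 1.1174 × 1028.3 = 1149 MPa

1150 MPa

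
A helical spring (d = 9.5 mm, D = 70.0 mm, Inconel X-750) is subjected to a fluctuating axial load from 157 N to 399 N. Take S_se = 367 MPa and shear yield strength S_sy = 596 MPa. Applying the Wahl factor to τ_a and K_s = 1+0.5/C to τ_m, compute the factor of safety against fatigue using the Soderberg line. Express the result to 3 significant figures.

5.38

C = D/d = 70.0/9.5 = 7.3684; K_W = (4C−1)/(4C−4)+0.615/C = 1.2012; K_s = 1+0.5/C = 1.0679
F_a = (F_max−F_min)/2 = 121 N; F_m = (F_max+F_min)/2 = 278 N
τ_a = K_W·8F_aD/(πd³) = 1.2012 × 25.157 = 30.219 MPa
τ_m = K_s·8F_mD/(πd³) = 1.0679 × 57.798 = 61.72 MPa
Soderberg: 1/n_f = τ_a/S_se + τ_m/S_sy = 30.219/367 + 61.72/596 = 0.08234 + 0.10356 = 0.1859
n_f = 1/0.1859 = 5.379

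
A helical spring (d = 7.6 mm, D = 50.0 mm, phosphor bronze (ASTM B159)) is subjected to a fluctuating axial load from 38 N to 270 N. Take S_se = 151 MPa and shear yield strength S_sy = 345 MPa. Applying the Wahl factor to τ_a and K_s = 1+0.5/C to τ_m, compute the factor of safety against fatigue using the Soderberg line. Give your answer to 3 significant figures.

2.42

C = D/d = 50.0/7.6 = 6.5789; K_W = (4C−1)/(4C−4)+0.615/C = 1.2279; K_s = 1+0.5/C = 1.0760
F_a = (F_max−F_min)/2 = 116 N; F_m = (F_max+F_min)/2 = 154 N
τ_a = K_W·8F_aD/(πd³) = 1.2279 × 33.646 = 41.314 MPa
τ_m = K_s·8F_mD/(πd³) = 1.0760 × 44.667 = 48.062 MPa
Soderberg: 1/n_f = τ_a/S_se + τ_m/S_sy = 41.314/151 + 48.062/345 = 0.27360 + 0.13931 = 0.41291
n_f = 1/0.41291 = 2.422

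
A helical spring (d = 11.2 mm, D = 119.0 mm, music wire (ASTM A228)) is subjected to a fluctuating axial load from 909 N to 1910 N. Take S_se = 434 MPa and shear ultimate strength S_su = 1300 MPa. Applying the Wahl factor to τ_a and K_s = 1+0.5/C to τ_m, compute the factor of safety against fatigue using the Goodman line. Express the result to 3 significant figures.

1.90

C = D/d = 119.0/11.2 = 10.6250; K_W = (4C−1)/(4C−4)+0.615/C = 1.1358; K_s = 1+0.5/C = 1.0471
F_a = (F_max−F_min)/2 = 500.5 N; F_m = (F_max+F_min)/2 = 1409.5 N
τ_a = K_W·8F_aD/(πd³) = 1.1358 × 107.95 = 122.61 MPa
τ_m = K_s·8F_mD/(πd³) = 1.0471 × 304.02 = 318.32 MPa
Goodman: 1/n_f = τ_a/S_se + τ_m/S_su = 122.61/434 + 318.32/1300 = 0.28252 + 0.24486 = 0.52739
n_f = 1/0.52739 = 1.896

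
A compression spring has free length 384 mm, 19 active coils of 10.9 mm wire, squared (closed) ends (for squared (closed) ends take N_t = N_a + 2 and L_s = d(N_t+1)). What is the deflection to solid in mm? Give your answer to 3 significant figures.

N_t = 21; L_s = 10.9·22 = 239.8 mm
δ_solid = L₀ − L_s = 384 − 239.8 = 144.2 mm

144 mm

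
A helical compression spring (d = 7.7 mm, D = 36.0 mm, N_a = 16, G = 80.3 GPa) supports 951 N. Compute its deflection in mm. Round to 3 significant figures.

k = Gd⁴/(8D³N_a) = (80.3×10³)(7.7⁴)/(8·36.0³·16) = 47.267 N/mm
δ = F/k = 951 / 47.267 = 20.12 mm

20.1 mm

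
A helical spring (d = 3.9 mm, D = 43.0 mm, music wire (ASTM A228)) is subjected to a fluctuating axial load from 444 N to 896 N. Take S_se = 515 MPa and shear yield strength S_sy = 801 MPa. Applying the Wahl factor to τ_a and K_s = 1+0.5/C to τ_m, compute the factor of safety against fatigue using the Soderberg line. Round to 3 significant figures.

0.395

C = D/d = 43.0/3.9 = 11.0256; K_W = (4C−1)/(4C−4)+0.615/C = 1.1306; K_s = 1+0.5/C = 1.0453
F_a = (F_max−F_min)/2 = 226 N; F_m = (F_max+F_min)/2 = 670 N
τ_a = K_W·8F_aD/(πd³) = 1.1306 × 417.18 = 471.66 MPa
τ_m = K_s·8F_mD/(πd³) = 1.0453 × 1236.8 = 1292.9 MPa
Soderberg: 1/n_f = τ_a/S_se + τ_m/S_sy = 471.66/515 + 1292.9/801 = 0.91584 + 1.61405 = 2.5299
n_f = 1/2.5299 = 0.3953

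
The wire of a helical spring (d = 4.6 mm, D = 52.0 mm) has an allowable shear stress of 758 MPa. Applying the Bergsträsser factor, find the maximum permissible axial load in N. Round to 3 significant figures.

498 N

C = D/d = 52.0/4.6 = 11.3043
K_B = (4C+2)/(4C−3) = 47.217/42.217 = 1.1184
τ_max = K·8FD/(πd³) → F_max = τ_allow·πd³/(8DK)
F_max = 758·π·4.6³/(8·52.0·1.1184) = 2.3179e+05/465.27 = 498.18 N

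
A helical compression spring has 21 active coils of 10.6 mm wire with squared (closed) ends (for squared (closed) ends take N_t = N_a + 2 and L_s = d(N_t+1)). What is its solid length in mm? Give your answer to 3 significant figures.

squared (closed) ends: N_t = N_a + 2 = 21 + 2 = 23
L_s = d·(N_t+1) = 10.6 × 24 = 254.4 mm

254 mm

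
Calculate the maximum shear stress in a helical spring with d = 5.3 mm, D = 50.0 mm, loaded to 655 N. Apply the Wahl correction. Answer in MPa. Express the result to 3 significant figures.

Spring index C = D/d = 50.0/5.3 = 9.4340
K_W = (4C−1)/(4C−4) + 0.615/C = 36.736/33.736 + 0.0652 = 1.1541
τ₀ = 8FD/(πd³) = 8·655·50.0/(π·5.3³) = 262000/467.71 = 560.18 MPa
τ_max = K·τ₀ = 1.1541 × 560.18 = 646.51 MPa

647 MPa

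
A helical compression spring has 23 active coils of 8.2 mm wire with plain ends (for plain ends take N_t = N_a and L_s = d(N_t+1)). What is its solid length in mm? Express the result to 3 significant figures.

plain ends: N_t = N_a = 23
L_s = d·(N_t+1) = 8.2 × 24 = 196.8 mm

197 mm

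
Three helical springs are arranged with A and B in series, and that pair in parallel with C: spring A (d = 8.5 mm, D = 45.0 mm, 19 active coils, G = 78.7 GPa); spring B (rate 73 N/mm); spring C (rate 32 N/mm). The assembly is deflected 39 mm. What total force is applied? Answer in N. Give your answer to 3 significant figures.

k_A = Gd⁴/(8D³N_a) = (78.7×10³)(8.5⁴)/(8·45.0³·19) = 29.66 N/mm
Springs A,B series: k_AB = 1/(1/29.66+1/73) = 21.091 N/mm; parallel with C: k_eq = 21.091+32 = 53.091 N/mm
F = k_eq·δ = 53.091·39 = 2070.5 N

2070 N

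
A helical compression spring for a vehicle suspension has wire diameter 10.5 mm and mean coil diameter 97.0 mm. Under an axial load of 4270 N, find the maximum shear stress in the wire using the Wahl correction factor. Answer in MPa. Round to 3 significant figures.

Spring index C = D/d = 97.0/10.5 = 9.2381
K_W = (4C−1)/(4C−4) + 0.615/C = 35.952/32.952 + 0.0666 = 1.1576
τ₀ = 8FD/(πd³) = 8·4270·97.0/(π·10.5³) = 3.31352e+06/3636.8 = 911.11 MPa
τ_max = K·τ₀ = 1.1576 × 911.11 = 1054.7 MPa

1050 MPa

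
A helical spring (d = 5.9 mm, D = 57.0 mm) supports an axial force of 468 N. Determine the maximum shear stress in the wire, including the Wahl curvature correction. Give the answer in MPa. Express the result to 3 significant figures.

380 MPa

Spring index C = D/d = 57.0/5.9 = 9.6610
K_W = (4C−1)/(4C−4) + 0.615/C = 37.644/34.644 + 0.0637 = 1.1503
τ₀ = 8FD/(πd³) = 8·468·57.0/(π·5.9³) = 213408/645.22 = 330.75 MPa
τ_max = K·τ₀ = 1.1503 × 330.75 = 380.45 MPa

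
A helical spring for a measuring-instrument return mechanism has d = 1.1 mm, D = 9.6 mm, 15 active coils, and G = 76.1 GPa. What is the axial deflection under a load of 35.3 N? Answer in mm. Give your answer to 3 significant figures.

33.6 mm

k = Gd⁴/(8D³N_a) = (76.1×10³)(1.1⁴)/(8·9.6³·15) = 1.0494 N/mm
δ = F/k = 35.3 / 1.0494 = 33.637 mm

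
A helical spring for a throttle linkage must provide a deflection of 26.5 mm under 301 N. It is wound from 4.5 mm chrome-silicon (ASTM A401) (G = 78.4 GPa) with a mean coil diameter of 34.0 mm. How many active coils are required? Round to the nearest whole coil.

9

Required rate k = F/δ = 301/26.5 = 11.358 N/mm
N_a = Gd⁴/(8D³k) = (78.4×10³ × 4.5⁴)/(8 × 34.0³ × 11.358)
    = 3.21489e+07 / 3.57147e+06 = 9.002 → 9 coils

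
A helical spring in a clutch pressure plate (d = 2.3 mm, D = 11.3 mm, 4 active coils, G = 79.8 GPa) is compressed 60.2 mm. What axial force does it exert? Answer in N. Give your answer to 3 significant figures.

k = Gd⁴/(8D³N_a) = (79.8×10³)(2.3⁴)/(8·11.3³·4) = 48.365 N/mm
F = k·δ = 48.365 × 60.2 = 2911.6 N

2910 N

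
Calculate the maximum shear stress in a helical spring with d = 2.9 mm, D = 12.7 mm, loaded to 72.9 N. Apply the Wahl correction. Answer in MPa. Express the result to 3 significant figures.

Spring index C = D/d = 12.7/2.9 = 4.3793
K_W = (4C−1)/(4C−4) + 0.615/C = 16.517/13.517 + 0.1404 = 1.3624
τ₀ = 8FD/(πd³) = 8·72.9·12.7/(π·2.9³) = 7406.64/76.62 = 96.667 MPa
τ_max = K·τ₀ = 1.3624 × 96.667 = 131.7 MPa

132 MPa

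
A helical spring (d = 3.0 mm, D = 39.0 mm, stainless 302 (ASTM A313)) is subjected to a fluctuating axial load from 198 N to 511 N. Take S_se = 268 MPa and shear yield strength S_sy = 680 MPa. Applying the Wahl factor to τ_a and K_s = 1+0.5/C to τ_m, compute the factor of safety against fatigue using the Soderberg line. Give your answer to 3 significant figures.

0.229

C = D/d = 39.0/3.0 = 13.0000; K_W = (4C−1)/(4C−4)+0.615/C = 1.1098; K_s = 1+0.5/C = 1.0385
F_a = (F_max−F_min)/2 = 156.5 N; F_m = (F_max+F_min)/2 = 354.5 N
τ_a = K_W·8F_aD/(πd³) = 1.1098 × 575.65 = 638.86 MPa
τ_m = K_s·8F_mD/(πd³) = 1.0385 × 1303.9 = 1354.1 MPa
Soderberg: 1/n_f = τ_a/S_se + τ_m/S_sy = 638.86/268 + 1354.1/680 = 2.38379 + 1.99131 = 4.3751
n_f = 1/4.3751 = 0.2286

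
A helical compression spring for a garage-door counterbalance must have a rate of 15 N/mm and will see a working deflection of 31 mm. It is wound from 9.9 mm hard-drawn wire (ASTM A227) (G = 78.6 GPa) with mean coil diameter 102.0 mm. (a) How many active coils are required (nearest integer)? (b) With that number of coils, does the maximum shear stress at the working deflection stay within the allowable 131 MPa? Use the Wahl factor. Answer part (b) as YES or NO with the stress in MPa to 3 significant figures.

N_a = Gd⁴/(8D³k) = (78.6×10³)(9.9⁴)/(8·102.0³·15) = 5.929 → N_a = 6
Actual rate k = Gd⁴/(8D³·6) = 14.823 N/mm
Working load F = kδ = 14.823·31 = 459.5 N
C = 102.0/9.9 = 10.3030; K_W = (4C−1)/(4C−4)+0.615/C = 1.1403
τ_max = K_W·8FD/(πd³) = 1.1403·123 = 140.26 MPa
τ_max > 131 MPa → exceeds allowable

(a) 6 coils; (b) NO, τ_max = 140 MPa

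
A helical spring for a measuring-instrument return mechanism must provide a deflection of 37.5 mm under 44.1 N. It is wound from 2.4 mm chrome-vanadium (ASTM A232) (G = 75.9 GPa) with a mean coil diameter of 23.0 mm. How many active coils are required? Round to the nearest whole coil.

Required rate k = F/δ = 44.1/37.5 = 1.176 N/mm
N_a = Gd⁴/(8D³k) = (75.9×10³ × 2.4⁴)/(8 × 23.0³ × 1.176)
    = 2.51818e+06 / 114467 = 22 → 22 coils

22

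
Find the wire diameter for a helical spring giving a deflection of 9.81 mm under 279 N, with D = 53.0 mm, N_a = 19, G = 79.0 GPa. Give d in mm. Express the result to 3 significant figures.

Required rate k = F/δ = 279/9.81 = 28.44 N/mm
d = (8D³N_a·k / G)^(1/4) = (8·53.0³·19·28.44 / (79.0×10³))^0.25
  = (8146.7)^0.25 = 9.5005 mm

9.50 mm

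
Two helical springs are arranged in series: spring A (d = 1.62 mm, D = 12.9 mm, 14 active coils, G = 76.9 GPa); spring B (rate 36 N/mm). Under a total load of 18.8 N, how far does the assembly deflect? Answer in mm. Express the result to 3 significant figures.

k_A = Gd⁴/(8D³N_a) = (76.9×10³)(1.62⁴)/(8·12.9³·14) = 2.2029 N/mm
Series: 1/k_eq = 1/2.2029 + 1/36 = 0.48172; k_eq = 2.0759 N/mm
δ = F/k_eq = 18.8/2.0759 = 9.0563 mm

9.06 mm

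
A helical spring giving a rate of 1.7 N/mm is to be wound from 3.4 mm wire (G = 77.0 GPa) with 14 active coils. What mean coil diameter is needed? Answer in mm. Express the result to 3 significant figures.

D = (Gd⁴/(8N_a·k))^(1/3) = (77.0×10³·3.4⁴/(8·14·1.7))^(1/3)
  = (54043)^(1/3) = 37.8077 mm

37.8 mm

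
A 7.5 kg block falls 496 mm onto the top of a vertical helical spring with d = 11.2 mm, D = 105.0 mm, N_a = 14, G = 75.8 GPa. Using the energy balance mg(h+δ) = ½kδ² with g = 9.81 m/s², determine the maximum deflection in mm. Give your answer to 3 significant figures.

k = Gd⁴/(8D³N_a) = (75.8×10³)(11.2⁴)/(8·105.0³·14) = 9.1993 N/mm
W = mg = 7.5 × 9.81 = 73.575 N
½kδ² − Wδ − Wh = 0 → δ = (W + √(W² + 2kWh))/k
δ = (73.575 + √(5413.3 + 671425))/9.1993 = (73.575 + 822.7)/9.1993 = 97.429 mm

97.4 mm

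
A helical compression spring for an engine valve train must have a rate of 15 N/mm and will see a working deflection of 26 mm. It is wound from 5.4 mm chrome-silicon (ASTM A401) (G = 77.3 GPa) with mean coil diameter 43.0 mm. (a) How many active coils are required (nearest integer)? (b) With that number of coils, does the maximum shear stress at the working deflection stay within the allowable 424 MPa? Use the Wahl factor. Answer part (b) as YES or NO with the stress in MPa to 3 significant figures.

(a) 7 coils; (b) YES, τ_max = 316 MPa

N_a = Gd⁴/(8D³k) = (77.3×10³)(5.4⁴)/(8·43.0³·15) = 6.889 → N_a = 7
Actual rate k = Gd⁴/(8D³·7) = 14.763 N/mm
Working load F = kδ = 14.763·26 = 383.83 N
C = 43.0/5.4 = 7.9630; K_W = (4C−1)/(4C−4)+0.615/C = 1.1849
τ_max = K_W·8FD/(πd³) = 1.1849·266.91 = 316.27 MPa
τ_max ≤ 424 MPa → acceptable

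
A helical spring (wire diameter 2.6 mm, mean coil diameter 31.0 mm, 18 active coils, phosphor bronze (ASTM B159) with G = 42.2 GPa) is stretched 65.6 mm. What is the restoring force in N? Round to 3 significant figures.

29.5 N

k = Gd⁴/(8D³N_a) = (42.2×10³)(2.6⁴)/(8·31.0³·18) = 0.44953 N/mm
F = k·δ = 0.44953 × 65.6 = 29.489 N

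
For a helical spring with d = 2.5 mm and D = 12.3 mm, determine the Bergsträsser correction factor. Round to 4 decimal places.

1.2998

C = D/d = 12.3/2.5 = 4.9200
K_B = (4C+2)/(4C−3) = 21.680/16.680 = 1.2998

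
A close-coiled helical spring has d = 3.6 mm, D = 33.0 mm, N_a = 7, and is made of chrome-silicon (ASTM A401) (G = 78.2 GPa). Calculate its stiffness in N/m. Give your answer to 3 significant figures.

6530 N/m

k = Gd⁴/(8D³N_a) = (78.2×10³ × 3.6⁴) / (8 × 33.0³ × 7)
  = 1.31346e+07 / 2.01247e+06 = 6.5266 N/mm = 6526.6 N/m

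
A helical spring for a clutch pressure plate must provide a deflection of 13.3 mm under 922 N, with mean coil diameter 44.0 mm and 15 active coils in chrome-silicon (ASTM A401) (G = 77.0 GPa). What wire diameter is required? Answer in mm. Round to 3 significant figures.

9.79 mm

Required rate k = F/δ = 922/13.3 = 69.323 N/mm
d = (8D³N_a·k / G)^(1/4) = (8·44.0³·15·69.323 / (77.0×10³))^0.25
  = (9203)^0.25 = 9.7945 mm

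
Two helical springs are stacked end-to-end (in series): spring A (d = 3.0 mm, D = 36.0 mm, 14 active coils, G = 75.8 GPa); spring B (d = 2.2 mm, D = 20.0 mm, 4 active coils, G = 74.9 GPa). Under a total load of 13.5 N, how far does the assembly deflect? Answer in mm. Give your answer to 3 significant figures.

13.5 mm

k_A = Gd⁴/(8D³N_a) = (75.8×10³)(3.0⁴)/(8·36.0³·14) = 1.175 N/mm
k_B = Gd⁴/(8D³N_a) = (74.9×10³)(2.2⁴)/(8·20.0³·4) = 6.8538 N/mm
Series: 1/k_eq = 1/1.175 + 1/6.8538 = 0.99699; k_eq = 1.003 N/mm
δ = F/k_eq = 13.5/1.003 = 13.459 mm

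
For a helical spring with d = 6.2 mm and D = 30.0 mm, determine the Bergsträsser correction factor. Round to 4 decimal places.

1.3057

C = D/d = 30.0/6.2 = 4.8387
K_B = (4C+2)/(4C−3) = 21.355/16.355 = 1.3057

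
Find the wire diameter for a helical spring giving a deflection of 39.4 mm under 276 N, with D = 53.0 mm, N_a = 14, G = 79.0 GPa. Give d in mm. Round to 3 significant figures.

6.20 mm

Required rate k = F/δ = 276/39.4 = 7.0051 N/mm
d = (8D³N_a·k / G)^(1/4) = (8·53.0³·14·7.0051 / (79.0×10³))^0.25
  = (1478.5)^0.25 = 6.2009 mm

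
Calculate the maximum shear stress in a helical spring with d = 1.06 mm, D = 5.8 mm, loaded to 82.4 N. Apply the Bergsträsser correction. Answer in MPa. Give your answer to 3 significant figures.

Spring index C = D/d = 5.8/1.06 = 5.4717
K_B = (4C+2)/(4C−3) = 23.887/18.887 = 1.2647
τ₀ = 8FD/(πd³) = 8·82.4·5.8/(π·1.06³) = 3823.36/3.7417 = 1021.8 MPa
τ_max = K·τ₀ = 1.2647 × 1021.8 = 1292.3 MPa

1290 MPa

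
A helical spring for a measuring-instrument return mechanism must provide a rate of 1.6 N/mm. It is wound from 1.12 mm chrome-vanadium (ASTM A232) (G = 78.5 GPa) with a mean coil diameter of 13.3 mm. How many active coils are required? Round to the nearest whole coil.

N_a = Gd⁴/(8D³k) = (78.5×10³ × 1.12⁴)/(8 × 13.3³ × 1.6)
    = 123521 / 30113.8 = 4.102 → 4 coils

4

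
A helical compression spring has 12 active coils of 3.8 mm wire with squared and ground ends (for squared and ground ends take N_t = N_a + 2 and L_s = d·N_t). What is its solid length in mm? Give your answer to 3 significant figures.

squared and ground ends: N_t = N_a + 2 = 12 + 2 = 14
L_s = d·N_t = 3.8 × 14 = 53.2 mm

53.2 mm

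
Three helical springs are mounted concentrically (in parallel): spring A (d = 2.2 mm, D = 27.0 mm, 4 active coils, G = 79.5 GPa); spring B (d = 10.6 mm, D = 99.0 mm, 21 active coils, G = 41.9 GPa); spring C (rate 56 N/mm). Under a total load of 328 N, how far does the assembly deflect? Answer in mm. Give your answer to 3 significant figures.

5.27 mm

k_A = Gd⁴/(8D³N_a) = (79.5×10³)(2.2⁴)/(8·27.0³·4) = 2.9568 N/mm
k_B = Gd⁴/(8D³N_a) = (41.9×10³)(10.6⁴)/(8·99.0³·21) = 3.2451 N/mm
Parallel: k_eq = 2.9568 + 3.2451 + 56 = 62.202 N/mm
δ = F/k_eq = 328/62.202 = 5.2732 mm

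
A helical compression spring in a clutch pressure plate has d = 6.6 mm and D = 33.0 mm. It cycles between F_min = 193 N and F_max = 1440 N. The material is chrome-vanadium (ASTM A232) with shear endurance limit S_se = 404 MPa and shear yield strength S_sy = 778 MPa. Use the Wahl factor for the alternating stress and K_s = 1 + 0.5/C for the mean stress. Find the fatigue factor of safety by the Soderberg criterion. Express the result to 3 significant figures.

C = D/d = 33.0/6.6 = 5.0000; K_W = (4C−1)/(4C−4)+0.615/C = 1.3105; K_s = 1+0.5/C = 1.1000
F_a = (F_max−F_min)/2 = 623.5 N; F_m = (F_max+F_min)/2 = 816.5 N
τ_a = K_W·8F_aD/(πd³) = 1.3105 × 182.25 = 238.83 MPa
τ_m = K_s·8F_mD/(πd³) = 1.1000 × 238.66 = 262.53 MPa
Soderberg: 1/n_f = τ_a/S_se + τ_m/S_sy = 238.83/404 + 262.53/778 = 0.59117 + 0.33744 = 0.92861
n_f = 1/0.92861 = 1.077

1.08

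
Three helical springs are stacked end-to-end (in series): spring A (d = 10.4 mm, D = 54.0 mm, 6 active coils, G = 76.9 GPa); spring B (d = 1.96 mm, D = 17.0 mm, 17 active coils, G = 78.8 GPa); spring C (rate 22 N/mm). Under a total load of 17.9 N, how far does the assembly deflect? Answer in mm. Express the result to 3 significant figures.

k_A = Gd⁴/(8D³N_a) = (76.9×10³)(10.4⁴)/(8·54.0³·6) = 119.02 N/mm
k_B = Gd⁴/(8D³N_a) = (78.8×10³)(1.96⁴)/(8·17.0³·17) = 1.7405 N/mm
Series: 1/k_eq = 1/119.02 + 1/1.7405 + 1/22 = 0.62842; k_eq = 1.5913 N/mm
δ = F/k_eq = 17.9/1.5913 = 11.249 mm

11.2 mm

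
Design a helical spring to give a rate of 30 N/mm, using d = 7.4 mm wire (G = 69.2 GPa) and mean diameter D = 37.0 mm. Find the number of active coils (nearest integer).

17

N_a = Gd⁴/(8D³k) = (69.2×10³ × 7.4⁴)/(8 × 37.0³ × 30)
    = 2.07507e+08 / 1.21567e+07 = 17.07 → 17 coils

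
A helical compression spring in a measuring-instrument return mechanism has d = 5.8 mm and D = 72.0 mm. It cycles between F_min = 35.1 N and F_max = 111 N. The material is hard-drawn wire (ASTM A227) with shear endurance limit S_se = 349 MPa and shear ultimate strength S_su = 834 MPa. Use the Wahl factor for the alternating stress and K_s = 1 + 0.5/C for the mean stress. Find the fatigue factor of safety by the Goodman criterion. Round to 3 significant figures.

5.01

C = D/d = 72.0/5.8 = 12.4138; K_W = (4C−1)/(4C−4)+0.615/C = 1.1153; K_s = 1+0.5/C = 1.0403
F_a = (F_max−F_min)/2 = 37.95 N; F_m = (F_max+F_min)/2 = 73.05 N
τ_a = K_W·8F_aD/(πd³) = 1.1153 × 35.662 = 39.772 MPa
τ_m = K_s·8F_mD/(πd³) = 1.0403 × 68.645 = 71.41 MPa
Goodman: 1/n_f = τ_a/S_se + τ_m/S_su = 39.772/349 + 71.41/834 = 0.11396 + 0.08562 = 0.19958
n_f = 1/0.19958 = 5.01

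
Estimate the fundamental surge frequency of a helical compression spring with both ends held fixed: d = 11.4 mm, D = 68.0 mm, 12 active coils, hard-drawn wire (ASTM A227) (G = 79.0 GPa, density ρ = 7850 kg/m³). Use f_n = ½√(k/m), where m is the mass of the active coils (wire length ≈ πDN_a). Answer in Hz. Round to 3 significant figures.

73.3 Hz

k = Gd⁴/(8D³N_a) = (79.0×10³)(11.4⁴)/(8·68.0³·12) = 44.203 N/mm = 44203 N/m
Wire length L = πDN_a = π·68.0·12 = 2563.5 mm
m = ρ·(πd²/4)·L = 7850 × 102.07×10⁻⁶ m² × 2.5635 m = 2.054 kg
f_n = ½√(k/m) = 0.5·√(44203/2.054) = 0.5·√(21520) = 73.348 Hz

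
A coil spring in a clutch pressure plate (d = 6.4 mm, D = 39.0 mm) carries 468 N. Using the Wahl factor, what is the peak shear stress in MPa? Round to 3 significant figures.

Spring index C = D/d = 39.0/6.4 = 6.0938
K_W = (4C−1)/(4C−4) + 0.615/C = 23.375/20.375 + 0.1009 = 1.2482
τ₀ = 8FD/(πd³) = 8·468·39.0/(π·6.4³) = 146016/823.55 = 177.3 MPa
τ_max = K·τ₀ = 1.2482 × 177.3 = 221.3 MPa

221 MPa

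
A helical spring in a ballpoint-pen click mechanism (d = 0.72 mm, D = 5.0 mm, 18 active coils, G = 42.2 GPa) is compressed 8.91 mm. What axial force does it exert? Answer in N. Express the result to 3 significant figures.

5.61 N

k = Gd⁴/(8D³N_a) = (42.2×10³)(0.72⁴)/(8·5.0³·18) = 0.63004 N/mm
F = k·δ = 0.63004 × 8.91 = 5.6137 N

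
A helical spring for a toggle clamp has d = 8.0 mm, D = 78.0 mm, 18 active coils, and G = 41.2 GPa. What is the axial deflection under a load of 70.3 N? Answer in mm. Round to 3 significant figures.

28.5 mm

k = Gd⁴/(8D³N_a) = (41.2×10³)(8.0⁴)/(8·78.0³·18) = 2.4695 N/mm
δ = F/k = 70.3 / 2.4695 = 28.467 mm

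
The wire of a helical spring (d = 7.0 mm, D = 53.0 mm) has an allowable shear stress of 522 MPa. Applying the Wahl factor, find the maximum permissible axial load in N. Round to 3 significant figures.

1110 N

C = D/d = 53.0/7.0 = 7.5714
K_W = (4C−1)/(4C−4) + 0.615/C = 29.286/26.286 + 0.0812 = 1.1954
τ_max = K·8FD/(πd³) → F_max = τ_allow·πd³/(8DK)
F_max = 522·π·7.0³/(8·53.0·1.1954) = 5.6249e+05/506.83 = 1109.8 N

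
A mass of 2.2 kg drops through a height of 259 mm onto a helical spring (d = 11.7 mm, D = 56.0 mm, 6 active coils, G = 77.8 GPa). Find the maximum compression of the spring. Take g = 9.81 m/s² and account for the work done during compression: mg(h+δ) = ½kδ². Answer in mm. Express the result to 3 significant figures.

k = Gd⁴/(8D³N_a) = (77.8×10³)(11.7⁴)/(8·56.0³·6) = 172.95 N/mm
W = mg = 2.2 × 9.81 = 21.582 N
½kδ² − Wδ − Wh = 0 → δ = (W + √(W² + 2kWh))/k
δ = (21.582 + √(465.78 + 1.93348e+06))/172.95 = (21.582 + 1390.7)/172.95 = 8.1657 mm

8.17 mm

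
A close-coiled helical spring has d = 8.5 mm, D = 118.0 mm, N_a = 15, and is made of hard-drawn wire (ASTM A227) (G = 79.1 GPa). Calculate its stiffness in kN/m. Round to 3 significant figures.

k = Gd⁴/(8D³N_a) = (79.1×10³ × 8.5⁴) / (8 × 118.0³ × 15)
  = 4.12907e+08 / 1.97164e+08 = 2.0942 N/mm

2.09 kN/m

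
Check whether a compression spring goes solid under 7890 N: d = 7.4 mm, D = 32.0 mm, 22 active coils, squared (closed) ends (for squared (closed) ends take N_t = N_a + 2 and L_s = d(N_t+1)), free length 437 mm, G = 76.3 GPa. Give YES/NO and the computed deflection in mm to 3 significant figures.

NO, δ = 199 mm

k = Gd⁴/(8D³N_a) = (76.3×10³)(7.4⁴)/(8·32.0³·22) = 39.672 N/mm
N_t = 24; L_s = 7.4·25 = 185 mm; δ_solid = L₀ − L_s = 437 − 185 = 252 mm
δ = F/k = 7890/39.672 = 198.88 mm
δ < δ_solid → spring does not go solid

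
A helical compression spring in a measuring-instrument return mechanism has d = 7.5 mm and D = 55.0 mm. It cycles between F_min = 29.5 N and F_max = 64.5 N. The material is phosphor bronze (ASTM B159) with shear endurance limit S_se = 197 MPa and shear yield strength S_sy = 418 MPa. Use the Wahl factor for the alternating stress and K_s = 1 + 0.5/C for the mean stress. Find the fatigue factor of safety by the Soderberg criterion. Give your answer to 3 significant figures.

C = D/d = 55.0/7.5 = 7.3333; K_W = (4C−1)/(4C−4)+0.615/C = 1.2023; K_s = 1+0.5/C = 1.0682
F_a = (F_max−F_min)/2 = 17.5 N; F_m = (F_max+F_min)/2 = 47 N
τ_a = K_W·8F_aD/(πd³) = 1.2023 × 5.8097 = 6.985 MPa
τ_m = K_s·8F_mD/(πd³) = 1.0682 × 15.603 = 16.667 MPa
Soderberg: 1/n_f = τ_a/S_se + τ_m/S_sy = 6.985/197 + 16.667/418 = 0.03546 + 0.03987 = 0.07533
n_f = 1/0.07533 = 13.27

13.3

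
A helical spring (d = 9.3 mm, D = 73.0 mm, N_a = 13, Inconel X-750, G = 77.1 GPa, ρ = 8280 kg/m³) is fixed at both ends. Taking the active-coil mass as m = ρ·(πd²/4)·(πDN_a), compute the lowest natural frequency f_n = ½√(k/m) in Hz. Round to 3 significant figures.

46.1 Hz

k = Gd⁴/(8D³N_a) = (77.1×10³)(9.3⁴)/(8·73.0³·13) = 14.256 N/mm = 14256 N/m
Wire length L = πDN_a = π·73.0·13 = 2981.4 mm
m = ρ·(πd²/4)·L = 8280 × 67.929×10⁻⁶ m² × 2.9814 m = 1.6769 kg
f_n = ½√(k/m) = 0.5·√(14256/1.6769) = 0.5·√(8501.2) = 46.101 Hz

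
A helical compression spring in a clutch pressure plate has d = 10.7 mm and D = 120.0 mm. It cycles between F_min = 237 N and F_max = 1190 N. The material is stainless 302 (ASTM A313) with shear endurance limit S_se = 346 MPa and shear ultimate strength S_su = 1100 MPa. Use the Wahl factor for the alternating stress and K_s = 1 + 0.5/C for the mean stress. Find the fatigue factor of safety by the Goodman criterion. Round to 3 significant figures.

C = D/d = 120.0/10.7 = 11.2150; K_W = (4C−1)/(4C−4)+0.615/C = 1.1283; K_s = 1+0.5/C = 1.0446
F_a = (F_max−F_min)/2 = 476.5 N; F_m = (F_max+F_min)/2 = 713.5 N
τ_a = K_W·8F_aD/(πd³) = 1.1283 × 118.86 = 134.1 MPa
τ_m = K_s·8F_mD/(πd³) = 1.0446 × 177.98 = 185.91 MPa
Goodman: 1/n_f = τ_a/S_se + τ_m/S_su = 134.1/346 + 185.91/1100 = 0.38758 + 0.16901 = 0.55659
n_f = 1/0.55659 = 1.797

1.80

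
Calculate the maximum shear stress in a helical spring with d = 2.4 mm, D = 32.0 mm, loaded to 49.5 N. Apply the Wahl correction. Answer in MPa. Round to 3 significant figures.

323 MPa

Spring index C = D/d = 32.0/2.4 = 13.3333
K_W = (4C−1)/(4C−4) + 0.615/C = 52.333/49.333 + 0.0461 = 1.1069
τ₀ = 8FD/(πd³) = 8·49.5·32.0/(π·2.4³) = 12672/43.429 = 291.78 MPa
τ_max = K·τ₀ = 1.1069 × 291.78 = 322.99 MPa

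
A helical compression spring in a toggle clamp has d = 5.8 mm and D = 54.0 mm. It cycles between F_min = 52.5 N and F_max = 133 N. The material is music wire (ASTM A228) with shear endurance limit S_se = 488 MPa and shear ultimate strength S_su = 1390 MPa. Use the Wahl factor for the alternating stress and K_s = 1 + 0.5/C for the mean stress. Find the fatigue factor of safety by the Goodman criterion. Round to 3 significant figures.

8.56

C = D/d = 54.0/5.8 = 9.3103; K_W = (4C−1)/(4C−4)+0.615/C = 1.1563; K_s = 1+0.5/C = 1.0537
F_a = (F_max−F_min)/2 = 40.25 N; F_m = (F_max+F_min)/2 = 92.75 N
τ_a = K_W·8F_aD/(πd³) = 1.1563 × 28.367 = 32.801 MPa
τ_m = K_s·8F_mD/(πd³) = 1.0537 × 65.368 = 68.878 MPa
Goodman: 1/n_f = τ_a/S_se + τ_m/S_su = 32.801/488 + 68.878/1390 = 0.06722 + 0.04955 = 0.11677
n_f = 1/0.11677 = 8.564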